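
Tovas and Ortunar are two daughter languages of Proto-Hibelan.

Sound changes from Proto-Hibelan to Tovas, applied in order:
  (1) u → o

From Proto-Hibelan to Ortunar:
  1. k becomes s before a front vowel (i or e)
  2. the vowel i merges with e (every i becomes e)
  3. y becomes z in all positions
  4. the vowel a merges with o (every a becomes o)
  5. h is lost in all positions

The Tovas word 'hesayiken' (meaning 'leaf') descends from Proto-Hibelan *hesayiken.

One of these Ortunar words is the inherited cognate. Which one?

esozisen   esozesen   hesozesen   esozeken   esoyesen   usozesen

esozesen

Ortunar: *hesayiken > hesayisen > hesayesen > hesazesen > hesozesen > esozesen  (by palatalisation, vowel merger, unconditioned shift, vowel merger, h-loss)
The other candidates each miss or misapply at least one Ortunar change.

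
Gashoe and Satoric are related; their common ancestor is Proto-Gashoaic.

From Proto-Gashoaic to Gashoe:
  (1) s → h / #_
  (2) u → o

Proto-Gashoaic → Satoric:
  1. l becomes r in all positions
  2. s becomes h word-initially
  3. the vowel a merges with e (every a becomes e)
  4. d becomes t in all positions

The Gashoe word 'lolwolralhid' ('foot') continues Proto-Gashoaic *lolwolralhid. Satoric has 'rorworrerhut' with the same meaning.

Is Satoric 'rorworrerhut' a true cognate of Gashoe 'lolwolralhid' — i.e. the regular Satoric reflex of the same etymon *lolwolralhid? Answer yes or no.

Derive the expected Satoric reflex of *lolwolralhid:
Satoric: start from *lolwolralhid.
  rule 1 (unconditioned shift): lolwolralhid → rorworrarhid
  rule 2: no change — rorworrarhid
  rule 3 (vowel merger): rorworrarhid → rorworrerhid
  rule 4 (unconditioned shift): rorworrerhid → rorworrerhit
  ⇒ Satoric rorworrerhit
The regular Satoric reflex would be 'rorworrerhit', but the attested form is 'rorworrerhut'. The correspondence is irregular, so they are not cognates (the Satoric form has a different source).

no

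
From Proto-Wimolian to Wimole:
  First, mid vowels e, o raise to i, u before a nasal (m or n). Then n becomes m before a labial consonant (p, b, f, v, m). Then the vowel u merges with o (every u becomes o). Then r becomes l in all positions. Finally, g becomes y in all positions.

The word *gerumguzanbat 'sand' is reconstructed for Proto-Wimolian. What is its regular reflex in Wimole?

Wimole: *gerumguzanbat
  gerumguzanbat (rule 1 does not apply)
  gerumguzanbat → gerumguzambat   [nasal place assimilation]
  gerumguzambat → geromgozambat   [vowel merger]
  geromgozambat → gelomgozambat   [unconditioned shift]
  gelomgozambat → yelomyozambat   [unconditioned shift]
  giving Wimole yelomyozambat.

yelomyozambat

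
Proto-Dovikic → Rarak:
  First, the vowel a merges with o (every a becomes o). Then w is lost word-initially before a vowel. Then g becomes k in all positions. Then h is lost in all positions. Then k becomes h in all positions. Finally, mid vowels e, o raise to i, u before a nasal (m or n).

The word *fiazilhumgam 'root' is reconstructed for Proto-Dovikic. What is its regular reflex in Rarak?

fiozilumhum

Rarak: *fiazilhumgam
  fiazilhumgam → fiozilhumgom   [vowel merger]
  fiozilhumgom (rule 2 does not apply)
  fiozilhumgom → fiozilhumkom   [unconditioned shift]
  fiozilhumkom → fiozilumkom   [h-loss]
  fiozilumkom → fiozilumhom   [unconditioned shift]
  fiozilumhom → fiozilumhum   [pre-nasal raising]
  giving Rarak fiozilumhum.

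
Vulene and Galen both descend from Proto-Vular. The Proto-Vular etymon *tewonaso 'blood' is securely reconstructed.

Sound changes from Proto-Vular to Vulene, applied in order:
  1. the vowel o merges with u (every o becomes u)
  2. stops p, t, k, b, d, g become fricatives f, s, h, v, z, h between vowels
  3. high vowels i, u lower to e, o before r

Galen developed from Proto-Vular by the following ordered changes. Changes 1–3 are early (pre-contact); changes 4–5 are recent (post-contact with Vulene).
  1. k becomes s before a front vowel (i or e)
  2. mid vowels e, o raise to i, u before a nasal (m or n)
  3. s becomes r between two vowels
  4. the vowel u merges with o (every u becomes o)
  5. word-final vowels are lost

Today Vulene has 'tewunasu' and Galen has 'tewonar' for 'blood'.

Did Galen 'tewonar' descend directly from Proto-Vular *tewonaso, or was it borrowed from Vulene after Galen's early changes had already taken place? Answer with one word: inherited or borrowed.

If inherited, *tewonaso would pass through all of Galen's changes:
Galen: start from *tewonaso.
  rule 1: no change — tewonaso
  rule 2 (pre-nasal raising): tewonaso → tewunaso
  rule 3 (rhotacism): tewunaso → tewunaro
  rule 4 (vowel merger): tewunaro → tewonaro
  rule 5 (apocope): tewonaro → tewonar
  ⇒ Galen tewonar
If borrowed from Vulene 'tewunasu' after the early changes, it would undergo only the recent ones:
  rule 4 (vowel merger): tewunasu → tewonaso
  rule 5 (apocope): tewonaso → tewonas
  ⇒ as a loan: tewonas
Galen 'tewonar' matches the inherited outcome exactly, so it is an inherited cognate, not a loan.

inherited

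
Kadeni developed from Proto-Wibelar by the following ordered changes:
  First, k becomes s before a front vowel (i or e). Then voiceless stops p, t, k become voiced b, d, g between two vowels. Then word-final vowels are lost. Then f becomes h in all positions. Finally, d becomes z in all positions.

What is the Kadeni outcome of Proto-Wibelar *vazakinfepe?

Kadeni: start from *vazakinfepe.
  rule 1 (palatalisation): vazakinfepe → vazasinfepe
  rule 2 (intervocalic voicing): vazasinfepe → vazasinfebe
  rule 3 (apocope): vazasinfebe → vazasinfeb
  rule 4 (unconditioned shift): vazasinfeb → vazasinheb
  rule 5: no change — vazasinheb
  ⇒ Kadeni vazasinheb

vazasinheb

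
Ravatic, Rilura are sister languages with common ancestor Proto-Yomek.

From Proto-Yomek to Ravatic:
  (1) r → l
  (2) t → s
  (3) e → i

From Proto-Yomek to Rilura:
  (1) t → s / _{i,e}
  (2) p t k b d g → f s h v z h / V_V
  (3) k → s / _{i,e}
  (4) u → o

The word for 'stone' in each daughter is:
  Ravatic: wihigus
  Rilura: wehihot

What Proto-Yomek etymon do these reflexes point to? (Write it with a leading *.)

*wehigut

Position 2: Ravatic has i, Rilura has e. Rilura preserves e here (none of its changes turn any other segment into e), so the proto-segment is *e.
Position 5: Ravatic has g, Rilura has h. Ravatic preserves g here (none of its changes turn any other segment into g), so the proto-segment is *g.
Position 7: Ravatic has s, Rilura has t. Rilura preserves t here (none of its changes turn any other segment into t), so the proto-segment is *t.
This points to *wehigut. Verify forward in each daughter:
Ravatic: *wehigut
  wehigut (rule 1 does not apply)
  wehigut → wehigus   [unconditioned shift]
  wehigus → wihigus   [vowel merger]
  giving Ravatic wihigus.
Rilura: start from *wehigut.
  rule 1: no change — wehigut
  rule 2 (intervocalic lenition): wehigut → wehihut
  rule 3: no change — wehihut
  rule 4 (vowel merger): wehihut → wehihot
  ⇒ Rilura wehihot
Only *wehigut yields all of Ravatic wihigus, Rilura wehihot.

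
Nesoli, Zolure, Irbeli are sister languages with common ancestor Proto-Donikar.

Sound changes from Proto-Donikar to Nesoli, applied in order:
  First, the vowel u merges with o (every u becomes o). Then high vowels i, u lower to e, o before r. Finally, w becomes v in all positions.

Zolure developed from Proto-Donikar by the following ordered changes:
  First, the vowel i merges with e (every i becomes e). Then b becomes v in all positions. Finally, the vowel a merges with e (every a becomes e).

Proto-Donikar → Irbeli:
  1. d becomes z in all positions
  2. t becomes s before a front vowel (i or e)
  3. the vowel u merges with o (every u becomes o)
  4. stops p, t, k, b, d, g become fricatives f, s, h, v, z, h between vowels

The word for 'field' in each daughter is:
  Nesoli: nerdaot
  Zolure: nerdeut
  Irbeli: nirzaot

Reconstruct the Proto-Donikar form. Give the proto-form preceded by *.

Position 6: Nesoli has o, Zolure has u, Irbeli has o. Zolure preserves u here (none of its changes turn any other segment into u), so the proto-segment is *u.
Position 5: Nesoli has a, Zolure has e, Irbeli has a. Nesoli preserves a here (none of its changes turn any other segment into a), so the proto-segment is *a.
Verify the candidate proto-form against each daughter:
Nesoli: start from *nirdaut.
  rule 1 (vowel merger): nirdaut → nirdaot
  rule 2 (pre-rhotic lowering): nirdaot → nerdaot
  rule 3: no change — nerdaot
  ⇒ Nesoli nerdaot
Zolure: *nirdaut > nerdaut > nerdeut  (by vowel merger, vowel merger)
Irbeli: *nirdaut > nirzaut > nirzaot  (by unconditioned shift, vowel merger)
*nirdaut is the unique common source.

*nirdaut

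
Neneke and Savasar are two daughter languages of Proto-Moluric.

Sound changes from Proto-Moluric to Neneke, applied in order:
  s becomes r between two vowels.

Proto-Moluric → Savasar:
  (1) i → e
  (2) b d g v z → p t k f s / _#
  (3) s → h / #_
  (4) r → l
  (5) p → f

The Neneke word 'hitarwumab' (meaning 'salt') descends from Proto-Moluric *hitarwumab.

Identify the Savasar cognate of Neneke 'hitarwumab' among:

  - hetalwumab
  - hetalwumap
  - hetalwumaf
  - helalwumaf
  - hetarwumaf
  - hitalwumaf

Savasar: start from *hitarwumab.
  rule 1 (vowel merger): hitarwumab → hetarwumab
  rule 2 (final devoicing): hetarwumab → hetarwumap
  rule 3: no change — hetarwumap
  rule 4 (unconditioned shift): hetarwumap → hetalwumap
  rule 5 (unconditioned shift): hetalwumap → hetalwumaf
  ⇒ Savasar hetalwumaf
Among the options, 'hetalwumaf' alone shows every Savasar change applied in order.

hetalwumaf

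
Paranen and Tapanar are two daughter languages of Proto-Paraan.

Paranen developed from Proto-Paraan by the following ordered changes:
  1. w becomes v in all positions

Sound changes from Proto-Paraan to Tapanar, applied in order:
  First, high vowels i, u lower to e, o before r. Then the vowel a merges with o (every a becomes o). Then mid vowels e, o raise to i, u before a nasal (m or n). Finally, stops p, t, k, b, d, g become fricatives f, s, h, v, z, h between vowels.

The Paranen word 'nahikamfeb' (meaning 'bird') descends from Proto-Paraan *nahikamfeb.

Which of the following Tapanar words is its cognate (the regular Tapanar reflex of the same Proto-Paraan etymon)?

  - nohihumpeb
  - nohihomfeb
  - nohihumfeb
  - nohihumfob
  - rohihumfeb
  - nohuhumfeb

Tapanar: start from *nahikamfeb.
  rule 1: no change — nahikamfeb
  rule 2 (vowel merger): nahikamfeb → nohikomfeb
  rule 3 (pre-nasal raising): nohikomfeb → nohikumfeb
  rule 4 (intervocalic lenition): nohikumfeb → nohihumfeb
  ⇒ Tapanar nohihumfeb

nohihumfeb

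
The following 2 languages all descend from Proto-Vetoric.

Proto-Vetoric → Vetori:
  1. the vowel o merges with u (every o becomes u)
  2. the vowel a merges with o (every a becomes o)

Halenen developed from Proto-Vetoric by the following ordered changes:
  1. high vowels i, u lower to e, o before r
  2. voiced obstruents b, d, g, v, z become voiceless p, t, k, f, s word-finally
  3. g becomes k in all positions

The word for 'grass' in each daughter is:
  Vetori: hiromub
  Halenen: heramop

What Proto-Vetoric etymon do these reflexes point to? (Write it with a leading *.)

Position 7: Vetori has b, Halenen has p. Vetori preserves b here (none of its changes turn any other segment into b), so the proto-segment is *b.
Position 6: Vetori has u, Halenen has o. Taking the neighbouring segments as reconstructed: Vetori u could go back to *o or *u; Halenen o can only go back to *o — the one source consistent with every daughter is *o.
Position 4: Vetori has o, Halenen has a. Halenen preserves a here (none of its changes turn any other segment into a), so the proto-segment is *a.
This points to *hiramob. Verify forward in each daughter:
Vetori: *hiramob > hiramub > hiromub  (by vowel merger, vowel merger)
Halenen: *hiramob > heramob > heramop  (by pre-rhotic lowering, final devoicing)
*hiramob is the unique common source.

*hiramob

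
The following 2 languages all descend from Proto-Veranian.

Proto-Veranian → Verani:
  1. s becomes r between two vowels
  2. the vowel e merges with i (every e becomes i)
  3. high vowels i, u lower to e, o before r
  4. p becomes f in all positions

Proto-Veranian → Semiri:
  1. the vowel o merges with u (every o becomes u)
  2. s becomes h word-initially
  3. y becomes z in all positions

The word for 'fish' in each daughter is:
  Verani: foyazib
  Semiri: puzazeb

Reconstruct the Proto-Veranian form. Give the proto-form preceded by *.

*poyazeb

Position 2: Verani has o, Semiri has u. Taking the neighbouring segments as reconstructed: Verani o can only go back to *o; Semiri u could go back to *o or *u — the one source consistent with every daughter is *o.
Position 3: Verani has y, Semiri has z. Verani preserves y here (none of its changes turn any other segment into y), so the proto-segment is *y.
This points to *poyazeb. Verify forward in each daughter:
Verani: *poyazeb > poyazib > foyazib  (by vowel merger, unconditioned shift)
Semiri: start from *poyazeb.
  rule 1 (vowel merger): poyazeb → puyazeb
  rule 2: no change — puyazeb
  rule 3 (unconditioned shift): puyazeb → puzazeb
  ⇒ Semiri puzazeb
Only *poyazeb yields all of Verani foyazib, Semiri puzazeb.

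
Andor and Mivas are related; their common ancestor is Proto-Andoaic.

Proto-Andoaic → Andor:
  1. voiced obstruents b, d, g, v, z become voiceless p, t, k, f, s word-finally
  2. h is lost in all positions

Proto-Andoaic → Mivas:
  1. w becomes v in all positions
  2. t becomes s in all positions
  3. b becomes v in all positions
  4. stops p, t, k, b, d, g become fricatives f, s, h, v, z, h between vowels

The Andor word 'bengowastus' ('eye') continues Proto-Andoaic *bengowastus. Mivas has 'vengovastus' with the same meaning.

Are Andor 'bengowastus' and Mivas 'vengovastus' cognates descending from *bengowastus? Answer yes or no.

no

Derive the expected Mivas reflex of *bengowastus:
Mivas: start from *bengowastus.
  rule 1 (unconditioned shift): bengowastus → bengovastus
  rule 2 (unconditioned shift): bengovastus → bengovassus
  rule 3 (unconditioned shift): bengovassus → vengovassus
  rule 4: no change — vengovassus
  ⇒ Mivas vengovassus
The regular Mivas reflex would be 'vengovassus', but the attested form is 'vengovastus'. The correspondence is irregular, so they are not cognates (the Mivas form has a different source).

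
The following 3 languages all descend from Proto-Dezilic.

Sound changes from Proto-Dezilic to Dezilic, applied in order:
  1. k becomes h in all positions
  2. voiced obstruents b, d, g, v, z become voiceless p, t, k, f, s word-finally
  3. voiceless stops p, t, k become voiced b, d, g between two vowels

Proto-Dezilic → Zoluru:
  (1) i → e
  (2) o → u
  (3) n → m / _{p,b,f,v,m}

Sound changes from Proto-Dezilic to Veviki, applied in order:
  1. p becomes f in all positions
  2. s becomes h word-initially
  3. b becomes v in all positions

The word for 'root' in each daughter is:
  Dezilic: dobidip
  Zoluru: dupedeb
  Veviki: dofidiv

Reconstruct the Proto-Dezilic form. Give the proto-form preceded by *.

*dopidib

Position 6: Dezilic has i, Zoluru has e, Veviki has i. Dezilic preserves i here (none of its changes turn any other segment into i), so the proto-segment is *i.
Position 7: Dezilic has p, Zoluru has b, Veviki has v. Zoluru preserves b here (none of its changes turn any other segment into b), so the proto-segment is *b.
Position 3: Dezilic has b, Zoluru has p, Veviki has f. Zoluru preserves p here (none of its changes turn any other segment into p), so the proto-segment is *p.
This points to *dopidib. Verify forward in each daughter:
Dezilic: *dopidib
  dopidib (rule 1 does not apply)
  dopidib → dopidip   [final devoicing]
  dopidip → dobidip   [intervocalic voicing]
  giving Dezilic dobidip.
Zoluru: *dopidib
  dopidib → dopedeb   [vowel merger]
  dopedeb → dupedeb   [vowel merger]
  dupedeb (rule 3 does not apply)
  giving Zoluru dupedeb.
Veviki: *dopidib
  dopidib → dofidib   [unconditioned shift]
  dofidib (rule 2 does not apply)
  dofidib → dofidiv   [unconditioned shift]
  giving Veviki dofidiv.
No other proto-form is consistent with every reflex, so the reconstruction is *dopidib.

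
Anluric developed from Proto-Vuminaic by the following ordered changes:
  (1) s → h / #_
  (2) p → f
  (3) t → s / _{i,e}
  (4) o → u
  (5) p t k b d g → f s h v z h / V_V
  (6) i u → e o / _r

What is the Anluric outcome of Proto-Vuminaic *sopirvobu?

hufervuvu

Anluric: *sopirvobu > hopirvobu > hofirvobu > hufirvubu > hufirvuvu > hufervuvu  (by debuccalisation, unconditioned shift, vowel merger, intervocalic lenition, pre-rhotic lowering)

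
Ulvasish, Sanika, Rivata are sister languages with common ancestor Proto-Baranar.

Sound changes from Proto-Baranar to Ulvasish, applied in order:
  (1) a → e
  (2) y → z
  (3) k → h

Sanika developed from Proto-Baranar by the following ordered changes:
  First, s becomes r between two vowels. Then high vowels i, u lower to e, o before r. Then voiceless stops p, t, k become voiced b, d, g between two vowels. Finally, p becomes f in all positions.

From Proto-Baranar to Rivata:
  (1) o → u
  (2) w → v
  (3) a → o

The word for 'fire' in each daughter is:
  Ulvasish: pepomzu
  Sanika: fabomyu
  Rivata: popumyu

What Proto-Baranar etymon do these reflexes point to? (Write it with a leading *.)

*papomyu

Position 6: Ulvasish has z, Sanika has y, Rivata has y. Sanika preserves y here (none of its changes turn any other segment into y), so the proto-segment is *y.
Position 4: Ulvasish has o, Sanika has o, Rivata has u. Ulvasish preserves o here (none of its changes turn any other segment into o), so the proto-segment is *o.
Position 1: Ulvasish has p, Sanika has f, Rivata has p. Ulvasish preserves p here (none of its changes turn any other segment into p), so the proto-segment is *p.
Verify the candidate proto-form against each daughter:
Ulvasish: *papomyu
  papomyu → pepomyu   [vowel merger]
  pepomyu → pepomzu   [unconditioned shift]
  pepomzu (rule 3 does not apply)
  giving Ulvasish pepomzu.
Sanika: *papomyu > pabomyu > fabomyu  (by intervocalic voicing, unconditioned shift)
Rivata: start from *papomyu.
  rule 1 (vowel merger): papomyu → papumyu
  rule 2: no change — papumyu
  rule 3 (vowel merger): papumyu → popumyu
  ⇒ Rivata popumyu
Only *papomyu yields all of Ulvasish pepomzu, Sanika fabomyu, Rivata popumyu.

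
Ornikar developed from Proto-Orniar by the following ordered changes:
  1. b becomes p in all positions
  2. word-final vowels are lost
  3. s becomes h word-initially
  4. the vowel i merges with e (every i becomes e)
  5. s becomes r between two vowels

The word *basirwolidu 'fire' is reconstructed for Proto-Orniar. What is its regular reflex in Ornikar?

Ornikar: start from *basirwolidu.
  rule 1 (unconditioned shift): basirwolidu → pasirwolidu
  rule 2 (apocope): pasirwolidu → pasirwolid
  rule 3: no change — pasirwolid
  rule 4 (vowel merger): pasirwolid → paserwoled
  rule 5 (rhotacism): paserwoled → parerwoled
  ⇒ Ornikar parerwoled

parerwoled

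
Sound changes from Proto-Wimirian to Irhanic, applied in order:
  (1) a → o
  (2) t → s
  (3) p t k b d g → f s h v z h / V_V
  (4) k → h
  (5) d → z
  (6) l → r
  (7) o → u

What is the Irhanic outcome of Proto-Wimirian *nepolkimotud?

Irhanic: *nepolkimotud
  nepolkimotud (rule 1 does not apply)
  nepolkimotud → nepolkimosud   [unconditioned shift]
  nepolkimosud → nefolkimosud   [intervocalic lenition]
  nefolkimosud → nefolhimosud   [unconditioned shift]
  nefolhimosud → nefolhimosuz   [unconditioned shift]
  nefolhimosuz → neforhimosuz   [unconditioned shift]
  neforhimosuz → nefurhimusuz   [vowel merger]
  giving Irhanic nefurhimusuz.

nefurhimusuz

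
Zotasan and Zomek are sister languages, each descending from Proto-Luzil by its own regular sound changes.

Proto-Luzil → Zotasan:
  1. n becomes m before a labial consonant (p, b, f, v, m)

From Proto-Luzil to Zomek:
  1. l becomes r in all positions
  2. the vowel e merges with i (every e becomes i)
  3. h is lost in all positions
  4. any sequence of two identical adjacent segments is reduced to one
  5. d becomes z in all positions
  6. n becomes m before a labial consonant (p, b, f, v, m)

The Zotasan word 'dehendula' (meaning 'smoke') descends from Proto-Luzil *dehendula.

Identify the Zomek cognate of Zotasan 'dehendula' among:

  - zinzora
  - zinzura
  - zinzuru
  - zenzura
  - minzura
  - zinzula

Zomek: *dehendula > dehendura > dihindura > diindura > dindura > zinzura  (by unconditioned shift, vowel merger, h-loss, degemination, unconditioned shift)
The other candidates each miss or misapply at least one Zomek change.

zinzura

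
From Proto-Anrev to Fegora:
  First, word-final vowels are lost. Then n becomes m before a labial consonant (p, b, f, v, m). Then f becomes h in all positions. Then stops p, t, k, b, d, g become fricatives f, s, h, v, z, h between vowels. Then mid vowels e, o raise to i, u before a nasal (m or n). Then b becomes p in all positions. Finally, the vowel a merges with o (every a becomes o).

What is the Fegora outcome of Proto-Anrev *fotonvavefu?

Fegora: *fotonvavefu > fotonvavef > fotomvavef > hotomvaveh > hosomvaveh > hosumvaveh > hosumvoveh  (by apocope, nasal place assimilation, unconditioned shift, intervocalic lenition, pre-nasal raising, vowel merger)

hosumvoveh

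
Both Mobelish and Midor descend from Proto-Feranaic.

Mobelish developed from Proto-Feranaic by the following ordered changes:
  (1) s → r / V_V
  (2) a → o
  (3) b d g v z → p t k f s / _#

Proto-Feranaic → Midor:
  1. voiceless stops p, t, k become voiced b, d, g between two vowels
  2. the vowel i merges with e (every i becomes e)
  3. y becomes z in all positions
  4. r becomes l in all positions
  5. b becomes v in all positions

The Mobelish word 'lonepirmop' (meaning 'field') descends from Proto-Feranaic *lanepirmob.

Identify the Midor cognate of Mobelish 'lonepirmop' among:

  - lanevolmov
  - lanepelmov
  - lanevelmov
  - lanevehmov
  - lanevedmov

Midor: *lanepirmob > lanebirmob > lanebermob > lanebelmob > lanevelmov  (by intervocalic voicing, vowel merger, unconditioned shift, unconditioned shift)
Only 'lanevelmov' matches the regular Midor development of *lanepirmob.

lanevelmov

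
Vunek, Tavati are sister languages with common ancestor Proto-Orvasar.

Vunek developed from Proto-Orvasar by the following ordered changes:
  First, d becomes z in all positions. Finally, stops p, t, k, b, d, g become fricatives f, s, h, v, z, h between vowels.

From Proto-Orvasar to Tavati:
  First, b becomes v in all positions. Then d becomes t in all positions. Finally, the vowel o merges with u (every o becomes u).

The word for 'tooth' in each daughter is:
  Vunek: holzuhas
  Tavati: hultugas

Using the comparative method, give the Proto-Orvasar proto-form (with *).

*holdugas

Position 4: Vunek has z, Tavati has t. Taking the neighbouring segments as reconstructed: Vunek z could go back to *d or *z; Tavati t could go back to *t or *d — the one source consistent with every daughter is *d.
Position 2: Vunek has o, Tavati has u. Vunek preserves o here (none of its changes turn any other segment into o), so the proto-segment is *o.
Continuing position by position gives *holdugas; check it forward:
Vunek: start from *holdugas.
  rule 1 (unconditioned shift): holdugas → holzugas
  rule 2 (intervocalic lenition): holzugas → holzuhas
  ⇒ Vunek holzuhas
Tavati: *holdugas > holtugas > hultugas  (by unconditioned shift, vowel merger)
Only *holdugas yields all of Vunek holzuhas, Tavati hultugas.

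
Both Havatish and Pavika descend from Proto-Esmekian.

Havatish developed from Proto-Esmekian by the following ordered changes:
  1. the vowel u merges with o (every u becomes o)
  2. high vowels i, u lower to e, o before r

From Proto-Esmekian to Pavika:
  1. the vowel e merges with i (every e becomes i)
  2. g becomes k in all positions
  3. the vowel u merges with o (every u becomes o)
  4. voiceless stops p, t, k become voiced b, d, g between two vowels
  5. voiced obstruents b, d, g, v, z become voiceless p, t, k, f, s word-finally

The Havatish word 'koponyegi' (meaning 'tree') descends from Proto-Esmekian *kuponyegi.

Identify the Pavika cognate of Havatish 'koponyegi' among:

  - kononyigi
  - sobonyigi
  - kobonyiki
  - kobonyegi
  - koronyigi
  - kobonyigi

kobonyigi

Pavika: *kuponyegi > kuponyigi > kuponyiki > koponyiki > kobonyigi  (by vowel merger, unconditioned shift, vowel merger, intervocalic voicing)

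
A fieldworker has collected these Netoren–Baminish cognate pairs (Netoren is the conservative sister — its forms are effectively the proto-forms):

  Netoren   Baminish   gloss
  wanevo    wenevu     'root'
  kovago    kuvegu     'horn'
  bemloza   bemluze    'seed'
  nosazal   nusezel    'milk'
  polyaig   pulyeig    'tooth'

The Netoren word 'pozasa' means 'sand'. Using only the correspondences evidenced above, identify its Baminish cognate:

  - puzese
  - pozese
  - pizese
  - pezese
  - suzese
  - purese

puzese

bemloza ~ bemluze, nosazal ~ nusezel — Netoren o corresponds to Baminish u after a consonant, before a consonant other than r, m, n, p, b, f, v.
kovago ~ kuvegu, nosazal ~ nusezel — Netoren a corresponds to Baminish e after a consonant, before a consonant other than r, m, n, p, b, f, v.
bemloza ~ bemluze — Netoren a corresponds to Baminish e word-finally.
Applying these to Netoren 'pozasa':
  pozasa → puzasa   (o→u after a consonant, before a consonant other than r, m, n, p, b, f, v)
  puzasa → puzesa   (a→e after a consonant, before a consonant other than r, m, n, p, b, f, v)
  puzesa → puzese   (a→e word-finally)
So the Baminish cognate is 'puzese'.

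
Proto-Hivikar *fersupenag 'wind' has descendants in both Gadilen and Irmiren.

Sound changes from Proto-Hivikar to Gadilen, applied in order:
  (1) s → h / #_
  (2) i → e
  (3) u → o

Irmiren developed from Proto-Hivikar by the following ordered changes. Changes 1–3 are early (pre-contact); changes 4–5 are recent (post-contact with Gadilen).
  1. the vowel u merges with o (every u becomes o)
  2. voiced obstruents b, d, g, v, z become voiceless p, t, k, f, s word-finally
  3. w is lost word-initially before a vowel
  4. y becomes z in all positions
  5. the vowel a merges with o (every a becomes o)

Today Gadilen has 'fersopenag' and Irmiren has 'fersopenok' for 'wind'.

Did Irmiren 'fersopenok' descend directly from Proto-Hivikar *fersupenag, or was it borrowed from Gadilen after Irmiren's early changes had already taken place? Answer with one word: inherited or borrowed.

If inherited, *fersupenag would pass through all of Irmiren's changes:
Irmiren: start from *fersupenag.
  rule 1 (vowel merger): fersupenag → fersopenag
  rule 2 (final devoicing): fersopenag → fersopenak
  rule 3: no change — fersopenak
  rule 4: no change — fersopenak
  rule 5 (vowel merger): fersopenak → fersopenok
  ⇒ Irmiren fersopenok
If borrowed from Gadilen 'fersopenag' after the early changes, it would undergo only the recent ones:
  rule 4 (unconditioned shift): no change (fersopenag)
  rule 5 (vowel merger): fersopenag → fersopenog
  ⇒ as a loan: fersopenog
Irmiren 'fersopenok' matches the inherited outcome exactly, so it is an inherited cognate, not a loan.

inherited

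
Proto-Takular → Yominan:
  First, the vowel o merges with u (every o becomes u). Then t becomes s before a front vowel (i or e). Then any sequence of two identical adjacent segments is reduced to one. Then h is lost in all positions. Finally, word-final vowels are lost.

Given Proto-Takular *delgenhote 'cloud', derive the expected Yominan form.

Yominan: start from *delgenhote.
  rule 1 (vowel merger): delgenhote → delgenhute
  rule 2 (palatalisation): delgenhute → delgenhuse
  rule 3: no change — delgenhuse
  rule 4 (h-loss): delgenhuse → delgenuse
  rule 5 (apocope): delgenuse → delgenus
  ⇒ Yominan delgenus

delgenus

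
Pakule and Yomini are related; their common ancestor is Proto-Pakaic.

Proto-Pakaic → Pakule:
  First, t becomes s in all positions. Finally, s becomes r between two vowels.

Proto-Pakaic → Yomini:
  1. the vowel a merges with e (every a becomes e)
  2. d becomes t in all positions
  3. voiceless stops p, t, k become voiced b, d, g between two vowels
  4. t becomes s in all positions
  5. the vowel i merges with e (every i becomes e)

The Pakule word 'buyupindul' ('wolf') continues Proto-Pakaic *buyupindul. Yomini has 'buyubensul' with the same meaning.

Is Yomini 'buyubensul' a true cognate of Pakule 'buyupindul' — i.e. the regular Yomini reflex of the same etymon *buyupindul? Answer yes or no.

yes

Derive the expected Yomini reflex of *buyupindul:
Yomini: *buyupindul
  buyupindul (rule 1 does not apply)
  buyupindul → buyupintul   [unconditioned shift]
  buyupintul → buyubintul   [intervocalic voicing]
  buyubintul → buyubinsul   [unconditioned shift]
  buyubinsul → buyubensul   [vowel merger]
  giving Yomini buyubensul.
Yomini 'buyubensul' matches the regular reflex exactly, so the pair is cognate.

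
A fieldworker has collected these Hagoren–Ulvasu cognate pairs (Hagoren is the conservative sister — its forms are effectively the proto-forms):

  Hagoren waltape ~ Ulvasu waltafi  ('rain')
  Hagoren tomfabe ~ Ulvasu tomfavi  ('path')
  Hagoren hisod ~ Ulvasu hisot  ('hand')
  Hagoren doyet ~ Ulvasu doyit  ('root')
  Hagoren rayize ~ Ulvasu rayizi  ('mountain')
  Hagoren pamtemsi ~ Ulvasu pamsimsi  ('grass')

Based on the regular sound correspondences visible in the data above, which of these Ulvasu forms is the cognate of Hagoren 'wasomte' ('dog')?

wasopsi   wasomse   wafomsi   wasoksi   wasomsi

wasomsi

pamtemsi ~ pamsimsi — Hagoren t corresponds to Ulvasu s after a consonant, before a front vowel.
waltape ~ waltafi, tomfabe ~ tomfavi — Hagoren e corresponds to Ulvasu i word-finally.
Applying these to Hagoren 'wasomte':
  wasomte → wasomse   (t→s after a consonant, before a front vowel)
  wasomse → wasomsi   (e→i word-finally)
So the Ulvasu cognate is 'wasomsi'.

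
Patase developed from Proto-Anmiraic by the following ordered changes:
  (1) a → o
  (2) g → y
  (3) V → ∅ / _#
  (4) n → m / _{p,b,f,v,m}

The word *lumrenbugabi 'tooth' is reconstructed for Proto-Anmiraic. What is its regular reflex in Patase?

Patase: *lumrenbugabi
  lumrenbugabi → lumrenbugobi   [vowel merger]
  lumrenbugobi → lumrenbuyobi   [unconditioned shift]
  lumrenbuyobi → lumrenbuyob   [apocope]
  lumrenbuyob → lumrembuyob   [nasal place assimilation]
  giving Patase lumrembuyob.

lumrembuyob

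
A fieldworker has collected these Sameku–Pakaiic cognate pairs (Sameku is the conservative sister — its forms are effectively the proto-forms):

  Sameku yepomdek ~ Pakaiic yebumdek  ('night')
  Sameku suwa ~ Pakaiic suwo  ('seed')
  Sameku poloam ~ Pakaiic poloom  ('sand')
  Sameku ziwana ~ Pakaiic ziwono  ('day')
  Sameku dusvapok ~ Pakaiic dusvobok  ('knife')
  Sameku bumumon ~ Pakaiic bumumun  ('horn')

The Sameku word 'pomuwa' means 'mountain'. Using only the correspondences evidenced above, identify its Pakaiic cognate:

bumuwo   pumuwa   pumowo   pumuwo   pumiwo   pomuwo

yepomdek ~ yebumdek — Sameku o corresponds to Pakaiic u after a consonant, before a nasal.
suwa ~ suwo, ziwana ~ ziwono — Sameku a corresponds to Pakaiic o word-finally.
Applying these to Sameku 'pomuwa':
  pomuwa → pumuwa   (o→u after a consonant, before a nasal)
  pumuwa → pumuwo   (a→o word-finally)
So the Pakaiic cognate is 'pumuwo'.

pumuwo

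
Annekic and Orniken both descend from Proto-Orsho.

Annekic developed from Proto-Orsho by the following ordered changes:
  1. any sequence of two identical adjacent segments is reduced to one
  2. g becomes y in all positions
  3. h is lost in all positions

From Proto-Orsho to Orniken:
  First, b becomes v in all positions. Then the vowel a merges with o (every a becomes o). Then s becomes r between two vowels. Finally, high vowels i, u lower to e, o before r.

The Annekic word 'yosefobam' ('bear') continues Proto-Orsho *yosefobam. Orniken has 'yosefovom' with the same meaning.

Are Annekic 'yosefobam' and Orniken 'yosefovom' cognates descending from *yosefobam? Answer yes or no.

Derive the expected Orniken reflex of *yosefobam:
Orniken: start from *yosefobam.
  rule 1 (unconditioned shift): yosefobam → yosefovam
  rule 2 (vowel merger): yosefovam → yosefovom
  rule 3 (rhotacism): yosefovom → yorefovom
  rule 4: no change — yorefovom
  ⇒ Orniken yorefovom
The regular Orniken reflex would be 'yorefovom', but the attested form is 'yosefovom'. The correspondence is irregular, so they are not cognates (the Orniken form has a different source).

no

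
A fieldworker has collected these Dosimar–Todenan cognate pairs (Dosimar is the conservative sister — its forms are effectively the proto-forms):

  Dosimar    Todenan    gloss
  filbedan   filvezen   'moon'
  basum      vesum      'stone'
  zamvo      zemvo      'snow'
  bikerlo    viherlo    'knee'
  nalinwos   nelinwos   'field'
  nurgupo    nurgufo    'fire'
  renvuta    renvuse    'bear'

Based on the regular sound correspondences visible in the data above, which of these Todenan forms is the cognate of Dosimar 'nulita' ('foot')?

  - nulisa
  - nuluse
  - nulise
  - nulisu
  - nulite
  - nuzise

renvuta ~ renvuse — Dosimar t corresponds to Todenan s between vowels (before a back vowel).
renvuta ~ renvuse — Dosimar a corresponds to Todenan e word-finally.
Applying these to Dosimar 'nulita':
  nulita → nulisa   (t→s between vowels (before a back vowel))
  nulisa → nulise   (a→e word-finally)
So the Todenan cognate is 'nulise'.

nulise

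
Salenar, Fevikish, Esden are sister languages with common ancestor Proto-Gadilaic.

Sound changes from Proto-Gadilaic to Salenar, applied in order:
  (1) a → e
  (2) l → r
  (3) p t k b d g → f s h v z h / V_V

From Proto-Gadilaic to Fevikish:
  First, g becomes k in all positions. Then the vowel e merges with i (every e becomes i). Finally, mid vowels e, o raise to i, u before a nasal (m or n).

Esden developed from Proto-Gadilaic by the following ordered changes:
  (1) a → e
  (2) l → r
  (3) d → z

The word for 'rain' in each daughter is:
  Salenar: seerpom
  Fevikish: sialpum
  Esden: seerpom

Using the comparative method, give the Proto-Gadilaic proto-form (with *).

Position 4: Salenar has r, Fevikish has l, Esden has r. Fevikish preserves l here (none of its changes turn any other segment into l), so the proto-segment is *l.
Position 6: Salenar has o, Fevikish has u, Esden has o. Salenar preserves o here (none of its changes turn any other segment into o), so the proto-segment is *o.
This points to *sealpom. Verify forward in each daughter:
Salenar: *sealpom > seelpom > seerpom  (by vowel merger, unconditioned shift)
Fevikish: *sealpom > sialpom > sialpum  (by vowel merger, pre-nasal raising)
Esden: *sealpom > seelpom > seerpom  (by vowel merger, unconditioned shift)
No other proto-form is consistent with every reflex, so the reconstruction is *sealpom.

*sealpom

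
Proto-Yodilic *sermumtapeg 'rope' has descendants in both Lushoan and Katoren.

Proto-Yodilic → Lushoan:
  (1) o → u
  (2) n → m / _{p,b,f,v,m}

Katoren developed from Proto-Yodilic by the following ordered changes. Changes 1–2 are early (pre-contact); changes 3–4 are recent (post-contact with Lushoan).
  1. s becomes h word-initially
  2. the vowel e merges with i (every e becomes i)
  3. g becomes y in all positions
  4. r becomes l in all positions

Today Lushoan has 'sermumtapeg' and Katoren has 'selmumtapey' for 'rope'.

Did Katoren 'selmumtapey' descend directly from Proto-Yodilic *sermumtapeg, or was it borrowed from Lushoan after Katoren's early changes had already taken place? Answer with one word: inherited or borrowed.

If inherited, *sermumtapeg would pass through all of Katoren's changes:
Katoren: *sermumtapeg > hermumtapeg > hirmumtapig > hirmumtapiy > hilmumtapiy  (by debuccalisation, vowel merger, unconditioned shift, unconditioned shift)
If borrowed from Lushoan 'sermumtapeg' after the early changes, it would undergo only the recent ones:
  rule 3 (unconditioned shift): sermumtapeg → sermumtapey
  rule 4 (unconditioned shift): sermumtapey → selmumtapey
  ⇒ as a loan: selmumtapey
Katoren 'selmumtapey' matches the loan outcome 'selmumtapey', not the inherited 'hilmumtapiy' — it skipped the early Katoren changes, so it was borrowed from Lushoan.

borrowed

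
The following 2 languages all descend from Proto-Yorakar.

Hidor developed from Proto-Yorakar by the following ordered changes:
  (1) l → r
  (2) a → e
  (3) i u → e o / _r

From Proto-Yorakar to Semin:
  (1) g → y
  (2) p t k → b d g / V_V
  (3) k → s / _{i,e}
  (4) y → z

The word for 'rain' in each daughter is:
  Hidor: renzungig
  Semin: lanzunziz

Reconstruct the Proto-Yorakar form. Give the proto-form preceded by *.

*lanzungig

Position 2: Hidor has e, Semin has a. Semin preserves a here (none of its changes turn any other segment into a), so the proto-segment is *a.
Position 7: Hidor has g, Semin has z. Hidor preserves g here (none of its changes turn any other segment into g), so the proto-segment is *g.
Position 1: Hidor has r, Semin has l. Semin preserves l here (none of its changes turn any other segment into l), so the proto-segment is *l.
Verify the candidate proto-form against each daughter:
Hidor: start from *lanzungig.
  rule 1 (unconditioned shift): lanzungig → ranzungig
  rule 2 (vowel merger): ranzungig → renzungig
  rule 3: no change — renzungig
  ⇒ Hidor renzungig
Semin: start from *lanzungig.
  rule 1 (unconditioned shift): lanzungig → lanzunyiy
  rule 2: no change — lanzunyiy
  rule 3: no change — lanzunyiy
  rule 4 (unconditioned shift): lanzunyiy → lanzunziz
  ⇒ Semin lanzunziz
No other proto-form is consistent with every reflex, so the reconstruction is *lanzungig.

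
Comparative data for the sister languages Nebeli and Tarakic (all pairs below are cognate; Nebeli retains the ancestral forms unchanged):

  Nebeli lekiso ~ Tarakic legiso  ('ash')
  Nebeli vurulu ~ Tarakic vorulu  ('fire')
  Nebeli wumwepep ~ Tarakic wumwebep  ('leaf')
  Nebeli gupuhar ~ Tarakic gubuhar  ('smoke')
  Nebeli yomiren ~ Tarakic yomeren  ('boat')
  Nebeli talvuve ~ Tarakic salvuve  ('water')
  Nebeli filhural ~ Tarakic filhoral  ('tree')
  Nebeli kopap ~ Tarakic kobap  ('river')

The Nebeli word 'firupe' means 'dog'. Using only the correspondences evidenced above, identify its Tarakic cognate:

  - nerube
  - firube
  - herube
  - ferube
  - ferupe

ferube

yomiren ~ yomeren — Nebeli i corresponds to Tarakic e after a consonant, before r.
wumwepep ~ wumwebep — Nebeli p corresponds to Tarakic b between vowels (before a front vowel).
Applying these to Nebeli 'firupe':
  firupe → ferupe   (i→e after a consonant, before r)
  ferupe → ferube   (p→b between vowels (before a front vowel))
So the Tarakic cognate is 'ferube'.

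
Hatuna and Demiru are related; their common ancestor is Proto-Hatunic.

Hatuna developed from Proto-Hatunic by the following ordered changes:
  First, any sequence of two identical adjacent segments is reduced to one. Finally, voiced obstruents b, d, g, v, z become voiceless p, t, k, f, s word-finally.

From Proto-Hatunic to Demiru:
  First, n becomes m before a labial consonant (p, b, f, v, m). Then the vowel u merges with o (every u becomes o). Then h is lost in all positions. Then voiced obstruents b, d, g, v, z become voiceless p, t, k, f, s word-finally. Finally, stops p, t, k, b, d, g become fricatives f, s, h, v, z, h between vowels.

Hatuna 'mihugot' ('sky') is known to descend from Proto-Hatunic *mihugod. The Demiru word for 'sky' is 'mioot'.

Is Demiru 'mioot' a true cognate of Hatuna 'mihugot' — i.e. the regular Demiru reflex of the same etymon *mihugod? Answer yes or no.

no

Derive the expected Demiru reflex of *mihugod:
Demiru: start from *mihugod.
  rule 1: no change — mihugod
  rule 2 (vowel merger): mihugod → mihogod
  rule 3 (h-loss): mihogod → miogod
  rule 4 (final devoicing): miogod → miogot
  rule 5 (intervocalic lenition): miogot → miohot
  ⇒ Demiru miohot
The regular Demiru reflex would be 'miohot', but the attested form is 'mioot'. The correspondence is irregular, so they are not cognates (the Demiru form has a different source).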